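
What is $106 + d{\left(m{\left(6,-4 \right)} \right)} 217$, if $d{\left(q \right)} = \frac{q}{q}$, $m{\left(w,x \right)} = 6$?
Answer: $323$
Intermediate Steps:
$d{\left(q \right)} = 1$
$106 + d{\left(m{\left(6,-4 \right)} \right)} 217 = 106 + 1 \cdot 217 = 106 + 217 = 323$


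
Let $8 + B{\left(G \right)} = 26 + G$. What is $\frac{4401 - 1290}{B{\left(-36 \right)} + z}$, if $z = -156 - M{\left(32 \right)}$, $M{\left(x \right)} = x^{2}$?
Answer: $- \frac{3111}{1198} \approx -2.5968$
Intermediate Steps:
$B{\left(G \right)} = 18 + G$ ($B{\left(G \right)} = -8 + \left(26 + G\right) = 18 + G$)
$z = -1180$ ($z = -156 - 32^{2} = -156 - 1024 = -1180$)
$\frac{4401 - 1290}{B{\left(-36 \right)} + z} = \frac{4401 - 1290}{\left(18 - 36\right) - 1180} = \frac{3111}{-18 - 1180} = \frac{3111}{-1198} = 3111 \left(- \frac{1}{1198}\right) = - \frac{3111}{1198}$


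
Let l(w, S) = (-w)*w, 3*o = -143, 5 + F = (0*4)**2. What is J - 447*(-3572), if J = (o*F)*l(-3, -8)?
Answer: 1594539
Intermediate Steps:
F = -5 (F = -5 + (0*4)**2 = -5 + 0**2 = -5 + 0 = -5)
o = -143/3 (o = (1/3)*(-143) = -143/3 ≈ -47.667)
l(w, S) = -w**2
J = -2145 (J = (-143/3*(-5))*(-1*(-3)**2) = 715*(-1*9)/3 = (715/3)*(-9) = -2145)
J - 447*(-3572) = -2145 - 447*(-3572) = -2145 - 1*(-1596684) = -2145 + 1596684 = 1594539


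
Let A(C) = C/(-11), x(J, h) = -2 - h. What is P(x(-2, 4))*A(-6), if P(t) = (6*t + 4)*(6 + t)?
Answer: 0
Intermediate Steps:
A(C) = -C/11 (A(C) = C*(-1/11) = -C/11)
P(t) = (4 + 6*t)*(6 + t)
P(x(-2, 4))*A(-6) = (24 + 6*(-2 - 1*4)² + 40*(-2 - 1*4))*(-1/11*(-6)) = (24 + 6*(-2 - 4)² + 40*(-2 - 4))*(6/11) = (24 + 6*(-6)² + 40*(-6))*(6/11) = (24 + 6*36 - 240)*(6/11) = (24 + 216 - 240)*(6/11) = 0*(6/11) = 0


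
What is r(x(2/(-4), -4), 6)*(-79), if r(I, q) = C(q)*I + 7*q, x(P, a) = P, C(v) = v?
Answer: -3081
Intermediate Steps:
r(I, q) = 7*q + I*q (r(I, q) = q*I + 7*q = I*q + 7*q = 7*q + I*q)
r(x(2/(-4), -4), 6)*(-79) = (6*(7 + 2/(-4)))*(-79) = (6*(7 + 2*(-¼)))*(-79) = (6*(7 - ½))*(-79) = (6*(13/2))*(-79) = 39*(-79) = -3081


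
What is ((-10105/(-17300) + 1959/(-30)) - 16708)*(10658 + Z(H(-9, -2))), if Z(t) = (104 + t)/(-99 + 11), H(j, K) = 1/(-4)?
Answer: -217695687099997/1217920 ≈ -1.7874e+8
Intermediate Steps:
H(j, K) = -¼
Z(t) = -13/11 - t/88 (Z(t) = (104 + t)/(-88) = (104 + t)*(-1/88) = -13/11 - t/88)
((-10105/(-17300) + 1959/(-30)) - 16708)*(10658 + Z(H(-9, -2))) = ((-10105/(-17300) + 1959/(-30)) - 16708)*(10658 + (-13/11 - 1/88*(-¼))) = ((-10105*(-1/17300) + 1959*(-1/30)) - 16708)*(10658 + (-13/11 + 1/352)) = ((2021/3460 - 653/10) - 16708)*(10658 - 415/352) = (-223917/3460 - 16708)*(3751201/352) = -58033597/3460*3751201/352 = -217695687099997/1217920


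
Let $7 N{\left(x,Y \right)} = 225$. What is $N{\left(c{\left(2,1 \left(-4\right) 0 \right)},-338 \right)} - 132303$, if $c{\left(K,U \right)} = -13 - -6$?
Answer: $- \frac{925896}{7} \approx -1.3227 \cdot 10^{5}$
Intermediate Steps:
$c{\left(K,U \right)} = -7$ ($c{\left(K,U \right)} = -13 + 6 = -7$)
$N{\left(x,Y \right)} = \frac{225}{7}$ ($N{\left(x,Y \right)} = \frac{1}{7} \cdot 225 = \frac{225}{7}$)
$N{\left(c{\left(2,1 \left(-4\right) 0 \right)},-338 \right)} - 132303 = \frac{225}{7} - 132303 = - \frac{925896}{7}$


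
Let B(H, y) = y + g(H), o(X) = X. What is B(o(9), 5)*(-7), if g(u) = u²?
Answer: -602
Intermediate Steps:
B(H, y) = y + H²
B(o(9), 5)*(-7) = (5 + 9²)*(-7) = (5 + 81)*(-7) = 86*(-7) = -602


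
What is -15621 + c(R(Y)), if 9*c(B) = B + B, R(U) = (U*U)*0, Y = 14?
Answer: -15621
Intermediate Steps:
R(U) = 0 (R(U) = U**2*0 = 0)
c(B) = 2*B/9 (c(B) = (B + B)/9 = (2*B)/9 = 2*B/9)
-15621 + c(R(Y)) = -15621 + (2/9)*0 = -15621 + 0 = -15621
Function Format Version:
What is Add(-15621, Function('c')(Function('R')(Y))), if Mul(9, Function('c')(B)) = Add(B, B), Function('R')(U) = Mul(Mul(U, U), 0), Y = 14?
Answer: -15621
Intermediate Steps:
Function('R')(U) = 0 (Function('R')(U) = Mul(Pow(U, 2), 0) = 0)
Function('c')(B) = Mul(Rational(2, 9), B) (Function('c')(B) = Mul(Rational(1, 9), Add(B, B)) = Mul(Rational(1, 9), Mul(2, B)) = Mul(Rational(2, 9), B))
Add(-15621, Function('c')(Function('R')(Y))) = Add(-15621, Mul(Rational(2, 9), 0)) = Add(-15621, 0) = -15621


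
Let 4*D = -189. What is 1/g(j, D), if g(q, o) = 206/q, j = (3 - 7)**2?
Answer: 8/103 ≈ 0.077670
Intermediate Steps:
D = -189/4 (D = (1/4)*(-189) = -189/4 ≈ -47.250)
j = 16 (j = (-4)**2 = 16)
1/g(j, D) = 1/(206/16) = 1/(206*(1/16)) = 1/(103/8) = 8/103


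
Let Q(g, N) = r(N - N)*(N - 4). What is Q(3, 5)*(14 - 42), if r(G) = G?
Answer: 0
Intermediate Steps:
Q(g, N) = 0 (Q(g, N) = (N - N)*(N - 4) = 0*(-4 + N) = 0)
Q(3, 5)*(14 - 42) = 0*(14 - 42) = 0*(-28) = 0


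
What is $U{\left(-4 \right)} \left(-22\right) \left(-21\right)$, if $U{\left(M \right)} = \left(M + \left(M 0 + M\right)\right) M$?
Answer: $14784$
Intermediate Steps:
$U{\left(M \right)} = 2 M^{2}$ ($U{\left(M \right)} = \left(M + \left(0 + M\right)\right) M = \left(M + M\right) M = 2 M M = 2 M^{2}$)
$U{\left(-4 \right)} \left(-22\right) \left(-21\right) = 2 \left(-4\right)^{2} \left(-22\right) \left(-21\right) = 2 \cdot 16 \left(-22\right) \left(-21\right) = 32 \left(-22\right) \left(-21\right) = \left(-704\right) \left(-21\right) = 14784$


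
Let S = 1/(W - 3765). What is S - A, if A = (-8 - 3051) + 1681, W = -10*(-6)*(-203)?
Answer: 21972209/15945 ≈ 1378.0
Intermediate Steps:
W = -12180 (W = 60*(-203) = -12180)
A = -1378 (A = -3059 + 1681 = -1378)
S = -1/15945 (S = 1/(-12180 - 3765) = 1/(-15945) = -1/15945 ≈ -6.2716e-5)
S - A = -1/15945 - 1*(-1378) = -1/15945 + 1378 = 21972209/15945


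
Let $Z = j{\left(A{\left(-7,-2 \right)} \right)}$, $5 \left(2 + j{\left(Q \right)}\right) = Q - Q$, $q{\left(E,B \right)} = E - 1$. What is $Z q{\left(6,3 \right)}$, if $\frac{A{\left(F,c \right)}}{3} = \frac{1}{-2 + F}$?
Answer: $-10$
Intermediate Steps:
$q{\left(E,B \right)} = -1 + E$
$A{\left(F,c \right)} = \frac{3}{-2 + F}$
$j{\left(Q \right)} = -2$ ($j{\left(Q \right)} = -2 + \frac{Q - Q}{5} = -2 + \frac{1}{5} \cdot 0 = -2 + 0 = -2$)
$Z = -2$
$Z q{\left(6,3 \right)} = - 2 \left(-1 + 6\right) = \left(-2\right) 5 = -10$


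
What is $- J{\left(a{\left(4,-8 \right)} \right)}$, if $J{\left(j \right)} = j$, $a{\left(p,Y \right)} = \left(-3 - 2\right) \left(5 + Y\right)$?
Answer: $-15$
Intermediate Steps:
$a{\left(p,Y \right)} = -25 - 5 Y$ ($a{\left(p,Y \right)} = - 5 \left(5 + Y\right) = -25 - 5 Y$)
$- J{\left(a{\left(4,-8 \right)} \right)} = - (-25 - -40) = - (-25 + 40) = \left(-1\right) 15 = -15$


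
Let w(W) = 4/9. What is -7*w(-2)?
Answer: -28/9 ≈ -3.1111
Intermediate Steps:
w(W) = 4/9 (w(W) = 4*(⅑) = 4/9)
-7*w(-2) = -7*4/9 = -28/9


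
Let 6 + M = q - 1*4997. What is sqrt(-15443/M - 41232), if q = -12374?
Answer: I*sqrt(12450151685917)/17377 ≈ 203.05*I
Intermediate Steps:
M = -17377 (M = -6 + (-12374 - 1*4997) = -6 + (-12374 - 4997) = -6 - 17371 = -17377)
sqrt(-15443/M - 41232) = sqrt(-15443/(-17377) - 41232) = sqrt(-15443*(-1/17377) - 41232) = sqrt(15443/17377 - 41232) = sqrt(-716473021/17377) = I*sqrt(12450151685917)/17377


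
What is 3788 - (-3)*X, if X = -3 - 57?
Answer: 3608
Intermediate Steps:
X = -60
3788 - (-3)*X = 3788 - (-3)*(-60) = 3788 - 1*180 = 3788 - 180 = 3608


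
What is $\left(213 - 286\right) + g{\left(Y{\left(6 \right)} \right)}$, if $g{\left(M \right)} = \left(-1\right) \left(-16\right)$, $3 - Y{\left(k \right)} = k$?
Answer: $-57$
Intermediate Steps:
$Y{\left(k \right)} = 3 - k$
$g{\left(M \right)} = 16$
$\left(213 - 286\right) + g{\left(Y{\left(6 \right)} \right)} = \left(213 - 286\right) + 16 = -73 + 16 = -57$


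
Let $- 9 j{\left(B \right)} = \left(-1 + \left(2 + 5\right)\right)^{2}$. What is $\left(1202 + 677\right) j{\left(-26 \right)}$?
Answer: $-7516$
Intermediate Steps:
$j{\left(B \right)} = -4$ ($j{\left(B \right)} = - \frac{\left(-1 + \left(2 + 5\right)\right)^{2}}{9} = - \frac{\left(-1 + 7\right)^{2}}{9} = - \frac{6^{2}}{9} = \left(- \frac{1}{9}\right) 36 = -4$)
$\left(1202 + 677\right) j{\left(-26 \right)} = \left(1202 + 677\right) \left(-4\right) = 1879 \left(-4\right) = -7516$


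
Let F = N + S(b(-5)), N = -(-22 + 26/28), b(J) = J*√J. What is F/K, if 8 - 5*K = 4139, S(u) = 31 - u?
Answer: -15/238 - 25*I*√5/4131 ≈ -0.063025 - 0.013532*I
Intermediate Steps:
b(J) = J^(3/2)
N = 295/14 (N = -(-22 + 26*(1/28)) = -(-22 + 13/14) = -1*(-295/14) = 295/14 ≈ 21.071)
K = -4131/5 (K = 8/5 - ⅕*4139 = 8/5 - 4139/5 = -4131/5 ≈ -826.20)
F = 729/14 + 5*I*√5 (F = 295/14 + (31 - (-5)^(3/2)) = 295/14 + (31 - (-5)*I*√5) = 295/14 + (31 + 5*I*√5) = 729/14 + 5*I*√5 ≈ 52.071 + 11.18*I)
F/K = (729/14 + 5*I*√5)/(-4131/5) = (729/14 + 5*I*√5)*(-5/4131) = -15/238 - 25*I*√5/4131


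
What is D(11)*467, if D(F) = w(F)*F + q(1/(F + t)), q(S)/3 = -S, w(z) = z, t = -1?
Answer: 563669/10 ≈ 56367.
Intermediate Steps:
q(S) = -3*S (q(S) = 3*(-S) = -3*S)
D(F) = F² - 3/(-1 + F) (D(F) = F*F - 3/(F - 1) = F² - 3/(-1 + F))
D(11)*467 = ((-3 + 11²*(-1 + 11))/(-1 + 11))*467 = ((-3 + 121*10)/10)*467 = ((-3 + 1210)/10)*467 = ((⅒)*1207)*467 = (1207/10)*467 = 563669/10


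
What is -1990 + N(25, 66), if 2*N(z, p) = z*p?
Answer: -1165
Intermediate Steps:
N(z, p) = p*z/2 (N(z, p) = (z*p)/2 = (p*z)/2 = p*z/2)
-1990 + N(25, 66) = -1990 + (½)*66*25 = -1990 + 825 = -1165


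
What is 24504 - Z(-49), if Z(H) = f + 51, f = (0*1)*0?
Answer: 24453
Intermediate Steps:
f = 0 (f = 0*0 = 0)
Z(H) = 51 (Z(H) = 0 + 51 = 51)
24504 - Z(-49) = 24504 - 1*51 = 24504 - 51 = 24453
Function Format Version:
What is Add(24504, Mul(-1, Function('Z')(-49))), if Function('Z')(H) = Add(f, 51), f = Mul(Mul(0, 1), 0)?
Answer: 24453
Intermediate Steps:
f = 0 (f = Mul(0, 0) = 0)
Function('Z')(H) = 51 (Function('Z')(H) = Add(0, 51) = 51)
Add(24504, Mul(-1, Function('Z')(-49))) = Add(24504, Mul(-1, 51)) = Add(24504, -51) = 24453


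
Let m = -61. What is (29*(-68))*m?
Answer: 120292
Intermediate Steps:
(29*(-68))*m = (29*(-68))*(-61) = -1972*(-61) = 120292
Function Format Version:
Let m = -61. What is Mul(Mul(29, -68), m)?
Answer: 120292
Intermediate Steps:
Mul(Mul(29, -68), m) = Mul(Mul(29, -68), -61) = Mul(-1972, -61) = 120292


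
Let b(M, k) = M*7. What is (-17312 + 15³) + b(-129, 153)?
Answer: -14840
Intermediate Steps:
b(M, k) = 7*M
(-17312 + 15³) + b(-129, 153) = (-17312 + 15³) + 7*(-129) = (-17312 + 3375) - 903 = -13937 - 903 = -14840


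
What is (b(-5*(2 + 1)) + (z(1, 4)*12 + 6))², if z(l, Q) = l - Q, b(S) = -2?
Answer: 1024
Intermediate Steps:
(b(-5*(2 + 1)) + (z(1, 4)*12 + 6))² = (-2 + ((1 - 1*4)*12 + 6))² = (-2 + ((1 - 4)*12 + 6))² = (-2 + (-3*12 + 6))² = (-2 + (-36 + 6))² = (-2 - 30)² = (-32)² = 1024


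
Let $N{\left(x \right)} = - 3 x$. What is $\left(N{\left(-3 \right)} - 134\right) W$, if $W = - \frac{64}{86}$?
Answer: $\frac{4000}{43} \approx 93.023$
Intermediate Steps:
$W = - \frac{32}{43}$ ($W = \left(-64\right) \frac{1}{86} = - \frac{32}{43} \approx -0.74419$)
$\left(N{\left(-3 \right)} - 134\right) W = \left(\left(-3\right) \left(-3\right) - 134\right) \left(- \frac{32}{43}\right) = \left(9 - 134\right) \left(- \frac{32}{43}\right) = \left(-125\right) \left(- \frac{32}{43}\right) = \frac{4000}{43}$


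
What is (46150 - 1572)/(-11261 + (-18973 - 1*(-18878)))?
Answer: -22289/5678 ≈ -3.9255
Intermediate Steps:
(46150 - 1572)/(-11261 + (-18973 - 1*(-18878))) = 44578/(-11261 + (-18973 + 18878)) = 44578/(-11261 - 95) = 44578/(-11356) = 44578*(-1/11356) = -22289/5678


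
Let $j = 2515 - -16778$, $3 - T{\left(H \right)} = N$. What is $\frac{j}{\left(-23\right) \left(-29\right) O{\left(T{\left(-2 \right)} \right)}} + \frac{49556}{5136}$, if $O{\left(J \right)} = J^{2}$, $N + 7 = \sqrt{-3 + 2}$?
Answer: $\frac{86748035051}{8736422028} + \frac{385860 i}{6804067} \approx 9.9295 + 0.05671 i$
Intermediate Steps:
$N = -7 + i$ ($N = -7 + \sqrt{-3 + 2} = -7 + \sqrt{-1} = -7 + i \approx -7.0 + 1.0 i$)
$T{\left(H \right)} = 10 - i$ ($T{\left(H \right)} = 3 - \left(-7 + i\right) = 3 + \left(7 - i\right) = 10 - i$)
$j = 19293$ ($j = 2515 + 16778 = 19293$)
$\frac{j}{\left(-23\right) \left(-29\right) O{\left(T{\left(-2 \right)} \right)}} + \frac{49556}{5136} = \frac{19293}{\left(-23\right) \left(-29\right) \left(10 - i\right)^{2}} + \frac{49556}{5136} = \frac{19293}{667 \left(10 - i\right)^{2}} + 49556 \cdot \frac{1}{5136} = 19293 \frac{1}{667 \left(10 - i\right)^{2}} + \frac{12389}{1284} = \frac{19293}{667 \left(10 - i\right)^{2}} + \frac{12389}{1284} = \frac{12389}{1284} + \frac{19293}{667 \left(10 - i\right)^{2}}$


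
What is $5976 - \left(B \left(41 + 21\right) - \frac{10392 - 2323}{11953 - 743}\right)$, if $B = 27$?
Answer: $\frac{48233489}{11210} \approx 4302.7$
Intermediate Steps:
$5976 - \left(B \left(41 + 21\right) - \frac{10392 - 2323}{11953 - 743}\right) = 5976 - \left(27 \left(41 + 21\right) - \frac{10392 - 2323}{11953 - 743}\right) = 5976 - \left(27 \cdot 62 - \frac{8069}{11210}\right) = 5976 - \left(1674 - 8069 \cdot \frac{1}{11210}\right) = 5976 - \left(1674 - \frac{8069}{11210}\right) = 5976 - \frac{18757471}{11210} = \frac{48233489}{11210}$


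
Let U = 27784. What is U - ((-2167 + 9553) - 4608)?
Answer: 25006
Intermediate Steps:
U - ((-2167 + 9553) - 4608) = 27784 - ((-2167 + 9553) - 4608) = 27784 - (7386 - 4608) = 27784 - 1*2778 = 27784 - 2778 = 25006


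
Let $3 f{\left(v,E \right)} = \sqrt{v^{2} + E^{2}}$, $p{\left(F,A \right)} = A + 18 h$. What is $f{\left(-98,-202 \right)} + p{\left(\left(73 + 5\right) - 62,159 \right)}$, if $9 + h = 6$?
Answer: $105 + \frac{2 \sqrt{12602}}{3} \approx 179.84$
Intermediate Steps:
$h = -3$ ($h = -9 + 6 = -3$)
$p{\left(F,A \right)} = -54 + A$ ($p{\left(F,A \right)} = A + 18 \left(-3\right) = A - 54 = -54 + A$)
$f{\left(v,E \right)} = \frac{\sqrt{E^{2} + v^{2}}}{3}$ ($f{\left(v,E \right)} = \frac{\sqrt{v^{2} + E^{2}}}{3} = \frac{\sqrt{E^{2} + v^{2}}}{3}$)
$f{\left(-98,-202 \right)} + p{\left(\left(73 + 5\right) - 62,159 \right)} = \frac{\sqrt{\left(-202\right)^{2} + \left(-98\right)^{2}}}{3} + \left(-54 + 159\right) = \frac{\sqrt{40804 + 9604}}{3} + 105 = \frac{\sqrt{50408}}{3} + 105 = \frac{2 \sqrt{12602}}{3} + 105 = 105 + \frac{2 \sqrt{12602}}{3}$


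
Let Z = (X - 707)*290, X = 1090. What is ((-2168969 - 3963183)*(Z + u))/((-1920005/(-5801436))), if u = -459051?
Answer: 12379524074394620832/1920005 ≈ 6.4477e+12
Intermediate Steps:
Z = 111070 (Z = (1090 - 707)*290 = 383*290 = 111070)
((-2168969 - 3963183)*(Z + u))/((-1920005/(-5801436))) = ((-2168969 - 3963183)*(111070 - 459051))/((-1920005/(-5801436))) = (-6132152*(-347981))/((-1920005*(-1/5801436))) = 2133872385112/(1920005/5801436) = 2133872385112*(5801436/1920005) = 12379524074394620832/1920005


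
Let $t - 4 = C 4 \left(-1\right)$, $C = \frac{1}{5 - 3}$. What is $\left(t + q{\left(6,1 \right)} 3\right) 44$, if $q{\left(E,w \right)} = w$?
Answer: $220$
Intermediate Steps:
$C = \frac{1}{2} \approx 0.5$
$t = 2$ ($t = 4 + \frac{1}{2} \cdot 4 \left(-1\right) = 4 + 2 \left(-1\right) = 4 - 2 = 2$)
$\left(t + q{\left(6,1 \right)} 3\right) 44 = \left(2 + 1 \cdot 3\right) 44 = \left(2 + 3\right) 44 = 5 \cdot 44 = 220$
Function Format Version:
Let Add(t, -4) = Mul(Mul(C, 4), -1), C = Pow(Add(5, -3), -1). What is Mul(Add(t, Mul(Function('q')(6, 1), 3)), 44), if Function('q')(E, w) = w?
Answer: 220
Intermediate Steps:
C = Rational(1, 2) (C = Pow(2, -1) = Rational(1, 2) ≈ 0.50000)
t = 2 (t = Add(4, Mul(Mul(Rational(1, 2), 4), -1)) = Add(4, Mul(2, -1)) = Add(4, -2) = 2)
Mul(Add(t, Mul(Function('q')(6, 1), 3)), 44) = Mul(Add(2, Mul(1, 3)), 44) = Mul(Add(2, 3), 44) = Mul(5, 44) = 220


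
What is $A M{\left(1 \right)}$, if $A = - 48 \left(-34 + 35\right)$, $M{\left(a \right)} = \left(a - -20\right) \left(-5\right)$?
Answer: $5040$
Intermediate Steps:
$M{\left(a \right)} = -100 - 5 a$ ($M{\left(a \right)} = \left(a + 20\right) \left(-5\right) = \left(20 + a\right) \left(-5\right) = -100 - 5 a$)
$A = -48$ ($A = \left(-48\right) 1 = -48$)
$A M{\left(1 \right)} = - 48 \left(-100 - 5\right) = \left(-48\right) \left(-105\right) = 5040$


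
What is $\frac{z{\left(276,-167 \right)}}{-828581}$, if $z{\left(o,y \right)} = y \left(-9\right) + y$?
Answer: $- \frac{1336}{828581} \approx -0.0016124$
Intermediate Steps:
$z{\left(o,y \right)} = - 8 y$ ($z{\left(o,y \right)} = - 9 y + y = - 8 y$)
$\frac{z{\left(276,-167 \right)}}{-828581} = \frac{\left(-8\right) \left(-167\right)}{-828581} = 1336 \left(- \frac{1}{828581}\right) = - \frac{1336}{828581}$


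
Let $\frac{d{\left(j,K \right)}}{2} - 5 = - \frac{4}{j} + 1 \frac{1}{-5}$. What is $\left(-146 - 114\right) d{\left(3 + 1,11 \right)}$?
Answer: $-1976$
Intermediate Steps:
$d{\left(j,K \right)} = \frac{48}{5} - \frac{8}{j}$ ($d{\left(j,K \right)} = 10 + 2 \left(- \frac{4}{j} + 1 \frac{1}{-5}\right) = 10 + 2 \left(- \frac{4}{j} + 1 \left(- \frac{1}{5}\right)\right) = 10 + 2 \left(- \frac{4}{j} - \frac{1}{5}\right) = 10 + 2 \left(- \frac{1}{5} - \frac{4}{j}\right) = 10 - \left(\frac{2}{5} + \frac{8}{j}\right) = \frac{48}{5} - \frac{8}{j}$)
$\left(-146 - 114\right) d{\left(3 + 1,11 \right)} = \left(-146 - 114\right) \left(\frac{48}{5} - \frac{8}{3 + 1}\right) = - 260 \left(\frac{48}{5} - \frac{8}{4}\right) = - 260 \left(\frac{48}{5} - 2\right) = \left(-260\right) \frac{38}{5} = -1976$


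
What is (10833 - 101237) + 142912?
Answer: 52508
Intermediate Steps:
(10833 - 101237) + 142912 = -90404 + 142912 = 52508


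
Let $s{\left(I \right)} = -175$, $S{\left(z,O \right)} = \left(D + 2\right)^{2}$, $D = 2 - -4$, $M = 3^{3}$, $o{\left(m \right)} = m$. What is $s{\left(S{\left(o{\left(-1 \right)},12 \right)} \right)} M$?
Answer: $-4725$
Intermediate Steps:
$M = 27$
$D = 6$ ($D = 2 + 4 = 6$)
$S{\left(z,O \right)} = 64$ ($S{\left(z,O \right)} = \left(6 + 2\right)^{2} = 8^{2} = 64$)
$s{\left(S{\left(o{\left(-1 \right)},12 \right)} \right)} M = \left(-175\right) 27 = -4725$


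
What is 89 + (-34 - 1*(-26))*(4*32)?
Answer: -935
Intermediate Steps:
89 + (-34 - 1*(-26))*(4*32) = 89 + (-34 + 26)*128 = 89 - 8*128 = 89 - 1024 = -935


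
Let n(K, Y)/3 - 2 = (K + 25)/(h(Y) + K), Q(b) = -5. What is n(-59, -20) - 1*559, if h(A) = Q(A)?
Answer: -17645/32 ≈ -551.41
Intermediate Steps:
h(A) = -5
n(K, Y) = 6 + 3*(25 + K)/(-5 + K) (n(K, Y) = 6 + 3*((K + 25)/(-5 + K)) = 6 + 3*((25 + K)/(-5 + K)) = 6 + 3*(25 + K)/(-5 + K))
n(-59, -20) - 1*559 = 9*(5 - 59)/(-5 - 59) - 1*559 = 9*(-54)/(-64) - 559 = 9*(-1/64)*(-54) - 559 = 243/32 - 559 = -17645/32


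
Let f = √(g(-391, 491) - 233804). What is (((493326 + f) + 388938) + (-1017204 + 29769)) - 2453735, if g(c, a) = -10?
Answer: -2558906 + I*√233814 ≈ -2.5589e+6 + 483.54*I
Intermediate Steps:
f = I*√233814 (f = √(-10 - 233804) = √(-233814) = I*√233814 ≈ 483.54*I)
(((493326 + f) + 388938) + (-1017204 + 29769)) - 2453735 = (((493326 + I*√233814) + 388938) + (-1017204 + 29769)) - 2453735 = ((882264 + I*√233814) - 987435) - 2453735 = (-105171 + I*√233814) - 2453735 = -2558906 + I*√233814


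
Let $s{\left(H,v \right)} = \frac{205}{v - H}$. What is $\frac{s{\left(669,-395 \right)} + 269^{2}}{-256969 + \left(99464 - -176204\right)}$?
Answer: $\frac{76991899}{19895736} \approx 3.8698$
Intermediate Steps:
$\frac{s{\left(669,-395 \right)} + 269^{2}}{-256969 + \left(99464 - -176204\right)} = \frac{\frac{205}{-395 - 669} + 269^{2}}{-256969 + \left(99464 - -176204\right)} = \frac{\frac{205}{-395 - 669} + 72361}{-256969 + \left(99464 + 176204\right)} = \frac{\frac{205}{-1064} + 72361}{-256969 + 275668} = \frac{205 \left(- \frac{1}{1064}\right) + 72361}{18699} = \left(- \frac{205}{1064} + 72361\right) \frac{1}{18699} = \frac{76991899}{1064} \cdot \frac{1}{18699} = \frac{76991899}{19895736}$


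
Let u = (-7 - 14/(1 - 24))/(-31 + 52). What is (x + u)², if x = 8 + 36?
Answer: 1010025/529 ≈ 1909.3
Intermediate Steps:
x = 44
u = -7/23 (u = (-7 - 14/(-23))/21 = (-7 - 14*(-1/23))*(1/21) = (-7 + 14/23)*(1/21) = -147/23*1/21 = -7/23 ≈ -0.30435)
(x + u)² = (44 - 7/23)² = (1005/23)² = 1010025/529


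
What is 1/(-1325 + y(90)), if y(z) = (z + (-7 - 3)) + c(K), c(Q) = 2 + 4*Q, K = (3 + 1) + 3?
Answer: -1/1215 ≈ -0.00082305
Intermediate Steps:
K = 7 (K = 4 + 3 = 7)
y(z) = 20 + z (y(z) = (z + (-7 - 3)) + (2 + 4*7) = (z - 10) + (2 + 28) = (-10 + z) + 30 = 20 + z)
1/(-1325 + y(90)) = 1/(-1325 + (20 + 90)) = 1/(-1325 + 110) = 1/(-1215) = -1/1215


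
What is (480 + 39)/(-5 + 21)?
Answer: 519/16 ≈ 32.438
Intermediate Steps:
(480 + 39)/(-5 + 21) = 519/16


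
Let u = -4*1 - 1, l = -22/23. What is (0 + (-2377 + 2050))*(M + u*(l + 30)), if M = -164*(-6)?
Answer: -6308484/23 ≈ -2.7428e+5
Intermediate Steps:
l = -22/23 (l = -22*1/23 = -22/23 ≈ -0.95652)
u = -5 (u = -4 - 1 = -5)
M = 984
(0 + (-2377 + 2050))*(M + u*(l + 30)) = (0 + (-2377 + 2050))*(984 - 5*(-22/23 + 30)) = (0 - 327)*(984 - 5*668/23) = -327*(984 - 3340/23) = -327*19292/23 = -6308484/23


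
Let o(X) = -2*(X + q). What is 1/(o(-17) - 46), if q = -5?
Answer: -½ ≈ -0.50000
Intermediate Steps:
o(X) = 10 - 2*X (o(X) = -2*(X - 5) = -2*(-5 + X) = 10 - 2*X)
1/(o(-17) - 46) = 1/((10 - 2*(-17)) - 46) = 1/((10 + 34) - 46) = 1/(44 - 46) = 1/(-2) = -½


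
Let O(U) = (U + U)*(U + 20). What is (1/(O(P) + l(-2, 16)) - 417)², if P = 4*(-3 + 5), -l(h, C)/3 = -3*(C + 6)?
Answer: 72566123161/417316 ≈ 1.7389e+5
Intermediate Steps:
l(h, C) = 54 + 9*C (l(h, C) = -(-9)*(C + 6) = -(-9)*(6 + C) = -3*(-18 - 3*C) = 54 + 9*C)
P = 8 (P = 4*2 = 8)
O(U) = 2*U*(20 + U) (O(U) = (2*U)*(20 + U) = 2*U*(20 + U))
(1/(O(P) + l(-2, 16)) - 417)² = (1/(2*8*(20 + 8) + (54 + 9*16)) - 417)² = (1/(2*8*28 + (54 + 144)) - 417)² = (1/(448 + 198) - 417)² = (1/646 - 417)² = (-269381/646)² = 72566123161/417316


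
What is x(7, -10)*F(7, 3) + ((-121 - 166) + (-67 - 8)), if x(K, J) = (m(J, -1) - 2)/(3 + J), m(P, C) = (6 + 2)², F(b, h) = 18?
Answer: -3650/7 ≈ -521.43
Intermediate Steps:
m(P, C) = 64 (m(P, C) = 8² = 64)
x(K, J) = 62/(3 + J) (x(K, J) = (64 - 2)/(3 + J) = 62/(3 + J))
x(7, -10)*F(7, 3) + ((-121 - 166) + (-67 - 8)) = (62/(3 - 10))*18 + ((-121 - 166) + (-67 - 8)) = (62/(-7))*18 + (-287 - 75) = (62*(-⅐))*18 - 362 = -62/7*18 - 362 = -1116/7 - 362 = -3650/7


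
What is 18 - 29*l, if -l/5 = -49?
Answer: -7087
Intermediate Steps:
l = 245 (l = -5*(-49) = 245)
18 - 29*l = 18 - 29*245 = 18 - 7105 = -7087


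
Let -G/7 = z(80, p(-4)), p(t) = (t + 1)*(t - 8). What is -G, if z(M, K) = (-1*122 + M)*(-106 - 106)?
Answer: 62328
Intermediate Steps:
p(t) = (1 + t)*(-8 + t)
z(M, K) = 25864 - 212*M (z(M, K) = (-122 + M)*(-212) = 25864 - 212*M)
G = -62328 (G = -7*(25864 - 212*80) = -7*(25864 - 16960) = -7*8904 = -62328)
-G = -1*(-62328) = 62328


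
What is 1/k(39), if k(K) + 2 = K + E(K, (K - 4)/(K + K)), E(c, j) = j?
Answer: 78/2921 ≈ 0.026703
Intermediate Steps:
k(K) = -2 + K + (-4 + K)/(2*K) (k(K) = -2 + (K + (K - 4)/(K + K)) = -2 + (K + (-4 + K)/((2*K))) = -2 + (K + (-4 + K)*(1/(2*K))) = -2 + (K + (-4 + K)/(2*K)) = -2 + K + (-4 + K)/(2*K))
1/k(39) = 1/(-3/2 + 39 - 2/39) = 1/(2921/78) = 78/2921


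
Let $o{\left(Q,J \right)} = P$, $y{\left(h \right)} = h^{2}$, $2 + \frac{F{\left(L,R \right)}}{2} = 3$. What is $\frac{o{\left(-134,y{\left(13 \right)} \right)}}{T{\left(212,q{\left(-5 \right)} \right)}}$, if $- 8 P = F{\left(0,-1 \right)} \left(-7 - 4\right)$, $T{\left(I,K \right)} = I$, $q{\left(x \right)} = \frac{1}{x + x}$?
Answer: $\frac{11}{848} \approx 0.012972$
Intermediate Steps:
$F{\left(L,R \right)} = 2$ ($F{\left(L,R \right)} = -4 + 2 \cdot 3 = -4 + 6 = 2$)
$q{\left(x \right)} = \frac{1}{2 x}$
$P = \frac{11}{4}$ ($P = - \frac{2 \left(-7 - 4\right)}{8} = - \frac{2 \left(-11\right)}{8} = \left(- \frac{1}{8}\right) \left(-22\right) = \frac{11}{4} \approx 2.75$)
$o{\left(Q,J \right)} = \frac{11}{4}$
$\frac{o{\left(-134,y{\left(13 \right)} \right)}}{T{\left(212,q{\left(-5 \right)} \right)}} = \frac{11}{4 \cdot 212} = \frac{11}{4} \cdot \frac{1}{212} = \frac{11}{848}$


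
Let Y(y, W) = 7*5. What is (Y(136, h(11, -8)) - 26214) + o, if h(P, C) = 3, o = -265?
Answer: -26444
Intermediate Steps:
Y(y, W) = 35
(Y(136, h(11, -8)) - 26214) + o = (35 - 26214) - 265 = -26179 - 265 = -26444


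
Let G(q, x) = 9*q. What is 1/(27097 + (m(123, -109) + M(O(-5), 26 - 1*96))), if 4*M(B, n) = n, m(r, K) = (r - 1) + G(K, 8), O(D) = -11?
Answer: 2/52441 ≈ 3.8138e-5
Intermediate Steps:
m(r, K) = -1 + r + 9*K (m(r, K) = (r - 1) + 9*K = (-1 + r) + 9*K = -1 + r + 9*K)
M(B, n) = n/4
1/(27097 + (m(123, -109) + M(O(-5), 26 - 1*96))) = 1/(27097 + ((-1 + 123 + 9*(-109)) + (26 - 1*96)/4)) = 1/(27097 + ((-1 + 123 - 981) + (26 - 96)/4)) = 1/(27097 + (-859 + (¼)*(-70))) = 1/(27097 + (-859 - 35/2)) = 1/(27097 - 1753/2) = 1/(52441/2) = 2/52441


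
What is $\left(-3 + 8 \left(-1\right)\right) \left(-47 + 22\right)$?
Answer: $275$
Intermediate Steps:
$\left(-3 + 8 \left(-1\right)\right) \left(-47 + 22\right) = \left(-3 - 8\right) \left(-25\right) = \left(-11\right) \left(-25\right) = 275$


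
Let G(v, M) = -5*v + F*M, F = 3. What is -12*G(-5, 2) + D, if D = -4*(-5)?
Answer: -352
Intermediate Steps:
G(v, M) = -5*v + 3*M
D = 20
-12*G(-5, 2) + D = -12*(-5*(-5) + 3*2) + 20 = -12*(25 + 6) + 20 = -12*31 + 20 = -372 + 20 = -352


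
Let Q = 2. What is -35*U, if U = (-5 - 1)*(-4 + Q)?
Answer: -420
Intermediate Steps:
U = 12 (U = (-5 - 1)*(-4 + 2) = -6*(-2) = 12)
-35*U = -35*12 = -420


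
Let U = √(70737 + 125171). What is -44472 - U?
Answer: -44472 - 2*√48977 ≈ -44915.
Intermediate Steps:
U = 2*√48977 (U = √195908 = 2*√48977 ≈ 442.61)
-44472 - U = -44472 - 2*√48977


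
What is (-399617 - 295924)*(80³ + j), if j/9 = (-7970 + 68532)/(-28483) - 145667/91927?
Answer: -12108837710671108905/34004633 ≈ -3.5609e+11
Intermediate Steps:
j = -87446845215/2618356741 (j = 9*((-7970 + 68532)/(-28483) - 145667/91927) = 9*(60562*(-1/28483) - 145667*1/91927) = 9*(-60562/28483 - 145667/91927) = 9*(-9716316135/2618356741) = -87446845215/2618356741 ≈ -33.398)
(-399617 - 295924)*(80³ + j) = (-399617 - 295924)*(80³ - 87446845215/2618356741) = -695541*(512000 - 87446845215/2618356741) = -695541*1340511204546785/2618356741 = -12108837710671108905/34004633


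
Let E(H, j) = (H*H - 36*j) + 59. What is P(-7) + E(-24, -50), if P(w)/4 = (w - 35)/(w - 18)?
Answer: 61043/25 ≈ 2441.7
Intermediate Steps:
E(H, j) = 59 + H² - 36*j (E(H, j) = (H² - 36*j) + 59 = 59 + H² - 36*j)
P(w) = 4*(-35 + w)/(-18 + w) (P(w) = 4*((w - 35)/(w - 18)) = 4*((-35 + w)/(-18 + w)) = 4*(-35 + w)/(-18 + w))
P(-7) + E(-24, -50) = 4*(-35 - 7)/(-18 - 7) + (59 + (-24)² - 36*(-50)) = 4*(-42)/(-25) + (59 + 576 + 1800) = 4*(-1/25)*(-42) + 2435 = 168/25 + 2435 = 61043/25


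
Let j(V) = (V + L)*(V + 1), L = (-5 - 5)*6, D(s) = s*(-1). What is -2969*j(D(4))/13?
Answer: -570048/13 ≈ -43850.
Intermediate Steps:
D(s) = -s
L = -60 (L = -10*6 = -60)
j(V) = (1 + V)*(-60 + V) (j(V) = (V - 60)*(V + 1) = (-60 + V)*(1 + V) = (1 + V)*(-60 + V))
-2969*j(D(4))/13 = -2969*(-60 + (-1*4)² - (-59)*4)/13 = -2969*(-60 + (-4)² - 59*(-4))/13 = -2969*(-60 + 16 + 236)/13 = -570048/13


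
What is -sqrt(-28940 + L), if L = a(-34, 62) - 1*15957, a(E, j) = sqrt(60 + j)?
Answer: -I*sqrt(44897 - sqrt(122)) ≈ -211.86*I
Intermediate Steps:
L = -15957 + sqrt(122) (L = sqrt(60 + 62) - 1*15957 = sqrt(122) - 15957 = -15957 + sqrt(122) ≈ -15946.)
-sqrt(-28940 + L) = -sqrt(-28940 + (-15957 + sqrt(122))) = -sqrt(-44897 + sqrt(122))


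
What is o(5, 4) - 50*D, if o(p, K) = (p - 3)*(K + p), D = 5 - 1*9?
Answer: 218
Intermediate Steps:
D = -4 (D = 5 - 9 = -4)
o(p, K) = (-3 + p)*(K + p)
o(5, 4) - 50*D = (5² - 3*4 - 3*5 + 4*5) - 50*(-4) = (25 - 12 - 15 + 20) + 200 = 18 + 200 = 218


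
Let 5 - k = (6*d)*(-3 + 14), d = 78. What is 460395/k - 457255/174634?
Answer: -82752282895/898142662 ≈ -92.137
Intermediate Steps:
k = -5143 (k = 5 - 6*78*(-3 + 14) = 5 - 468*11 = 5 - 1*5148 = 5 - 5148 = -5143)
460395/k - 457255/174634 = 460395/(-5143) - 457255/174634 = 460395*(-1/5143) - 457255*1/174634 = -460395/5143 - 457255/174634 = -82752282895/898142662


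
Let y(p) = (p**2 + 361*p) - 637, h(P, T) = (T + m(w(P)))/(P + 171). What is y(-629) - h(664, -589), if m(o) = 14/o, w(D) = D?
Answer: 46555136241/277220 ≈ 1.6794e+5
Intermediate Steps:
h(P, T) = (T + 14/P)/(171 + P) (h(P, T) = (T + 14/P)/(P + 171) = (T + 14/P)/(171 + P))
y(p) = -637 + p**2 + 361*p
y(-629) - h(664, -589) = (-637 + (-629)**2 + 361*(-629)) - (14 + 664*(-589))/(664*(171 + 664)) = (-637 + 395641 - 227069) - (14 - 391096)/(664*835) = 167935 - (-391082)/(664*835) = 167935 - 1*(-195541/277220) = 167935 + 195541/277220 = 46555136241/277220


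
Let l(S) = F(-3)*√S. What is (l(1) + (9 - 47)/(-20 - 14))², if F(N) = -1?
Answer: 4/289 ≈ 0.013841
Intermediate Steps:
l(S) = -√S
(l(1) + (9 - 47)/(-20 - 14))² = (-√1 + (9 - 47)/(-20 - 14))² = (-1*1 - 38/(-34))² = (-1 - 38*(-1/34))² = (-1 + 19/17)² = (2/17)² = 4/289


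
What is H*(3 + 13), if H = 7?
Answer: 112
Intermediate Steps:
H*(3 + 13) = 7*(3 + 13) = 7*16 = 112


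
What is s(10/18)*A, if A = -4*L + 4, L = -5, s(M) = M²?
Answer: 200/27 ≈ 7.4074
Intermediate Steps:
A = 24 (A = -4*(-5) + 4 = 20 + 4 = 24)
s(10/18)*A = (10/18)²*24 = (10*(1/18))²*24 = (5/9)²*24 = (25/81)*24 = 200/27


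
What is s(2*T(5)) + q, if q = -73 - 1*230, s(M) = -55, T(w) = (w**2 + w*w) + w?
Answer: -358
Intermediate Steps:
T(w) = w + 2*w**2 (T(w) = (w**2 + w**2) + w = 2*w**2 + w = w + 2*w**2)
q = -303 (q = -73 - 230 = -303)
s(2*T(5)) + q = -55 - 303 = -358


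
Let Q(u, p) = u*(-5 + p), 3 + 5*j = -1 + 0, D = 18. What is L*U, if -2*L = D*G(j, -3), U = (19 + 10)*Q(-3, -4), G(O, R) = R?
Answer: 21141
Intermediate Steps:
j = -⅘ (j = -⅗ + (-1 + 0)/5 = -⅗ + (⅕)*(-1) = -⅗ - ⅕ = -⅘ ≈ -0.80000)
U = 783 (U = (19 + 10)*(-3*(-5 - 4)) = 29*(-3*(-9)) = 29*27 = 783)
L = 27 (L = -9*(-3) = -½*(-54) = 27)
L*U = 27*783 = 21141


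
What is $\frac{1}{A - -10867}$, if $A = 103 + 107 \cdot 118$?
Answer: $\frac{1}{23596} \approx 4.238 \cdot 10^{-5}$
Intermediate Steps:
$A = 12729$ ($A = 103 + 12626 = 12729$)
$\frac{1}{A - -10867} = \frac{1}{12729 - -10867} = \frac{1}{12729 + \left(10877 - 10\right)} = \frac{1}{12729 + 10867} = \frac{1}{23596}$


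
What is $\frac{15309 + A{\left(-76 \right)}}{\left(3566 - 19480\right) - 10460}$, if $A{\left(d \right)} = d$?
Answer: $- \frac{15233}{26374} \approx -0.57758$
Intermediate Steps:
$\frac{15309 + A{\left(-76 \right)}}{\left(3566 - 19480\right) - 10460} = \frac{15309 - 76}{\left(3566 - 19480\right) - 10460} = \frac{15233}{-15914 - 10460} = \frac{15233}{-26374} = 15233 \left(- \frac{1}{26374}\right) = - \frac{15233}{26374}$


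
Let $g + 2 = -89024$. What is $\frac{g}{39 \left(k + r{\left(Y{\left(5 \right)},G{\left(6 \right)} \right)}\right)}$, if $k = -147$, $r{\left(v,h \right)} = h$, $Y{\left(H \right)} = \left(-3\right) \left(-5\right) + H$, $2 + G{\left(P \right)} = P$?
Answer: $\frac{89026}{5577} \approx 15.963$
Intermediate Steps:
$G{\left(P \right)} = -2 + P$
$Y{\left(H \right)} = 15 + H$
$g = -89026$ ($g = -2 - 89024 = -89026$)
$\frac{g}{39 \left(k + r{\left(Y{\left(5 \right)},G{\left(6 \right)} \right)}\right)} = - \frac{89026}{39 \left(-147 + \left(-2 + 6\right)\right)} = - \frac{89026}{39 \left(-147 + 4\right)} = - \frac{89026}{39 \left(-143\right)} = - \frac{89026}{-5577} = \left(-89026\right) \left(- \frac{1}{5577}\right) = \frac{89026}{5577}$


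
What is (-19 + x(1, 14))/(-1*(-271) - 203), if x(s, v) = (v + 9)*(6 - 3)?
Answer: 25/34 ≈ 0.73529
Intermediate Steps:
x(s, v) = 27 + 3*v (x(s, v) = (9 + v)*3 = 27 + 3*v)
(-19 + x(1, 14))/(-1*(-271) - 203) = (-19 + (27 + 3*14))/(-1*(-271) - 203) = (-19 + (27 + 42))/(271 - 203) = (-19 + 69)/68 = 50*(1/68) = 25/34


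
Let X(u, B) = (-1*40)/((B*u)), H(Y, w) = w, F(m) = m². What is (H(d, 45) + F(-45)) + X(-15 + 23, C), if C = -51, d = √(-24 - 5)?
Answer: 105575/51 ≈ 2070.1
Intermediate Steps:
d = I*√29 (d = √(-29) = I*√29 ≈ 5.3852*I)
X(u, B) = -40/(B*u)
(H(d, 45) + F(-45)) + X(-15 + 23, C) = (45 + (-45)²) - 40/(-51*(-15 + 23)) = (45 + 2025) - 40*(-1/51)/8 = 2070 - 40*(-1/51)*⅛ = 2070 + 5/51 = 105575/51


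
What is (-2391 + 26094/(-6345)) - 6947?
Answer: -19758568/2115 ≈ -9342.1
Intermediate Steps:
(-2391 + 26094/(-6345)) - 6947 = (-2391 + 26094*(-1/6345)) - 6947 = (-2391 - 8698/2115) - 6947 = -5065663/2115 - 6947 = -19758568/2115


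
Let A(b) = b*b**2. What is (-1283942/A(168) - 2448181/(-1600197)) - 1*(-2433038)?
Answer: 3076799266515653995/1264590883584 ≈ 2.4330e+6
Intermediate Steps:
A(b) = b**3
(-1283942/A(168) - 2448181/(-1600197)) - 1*(-2433038) = (-1283942/(168**3) - 2448181/(-1600197)) - 1*(-2433038) = (-1283942/4741632 - 2448181*(-1/1600197)) + 2433038 = (-1283942*1/4741632 + 2448181/1600197) + 2433038 = (-641971/2370816 + 2448181/1600197) + 2433038 = 1592302205803/1264590883584 + 2433038 = 3076799266515653995/1264590883584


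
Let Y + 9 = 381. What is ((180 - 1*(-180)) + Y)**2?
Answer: 535824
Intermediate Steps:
Y = 372 (Y = -9 + 381 = 372)
((180 - 1*(-180)) + Y)**2 = ((180 - 1*(-180)) + 372)**2 = ((180 + 180) + 372)**2 = (360 + 372)**2 = 732**2 = 535824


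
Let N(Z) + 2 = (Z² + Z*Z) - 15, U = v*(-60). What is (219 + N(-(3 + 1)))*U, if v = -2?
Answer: 28080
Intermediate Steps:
U = 120 (U = -2*(-60) = 120)
N(Z) = -17 + 2*Z² (N(Z) = -2 + ((Z² + Z*Z) - 15) = -2 + ((Z² + Z²) - 15) = -2 + (2*Z² - 15) = -2 + (-15 + 2*Z²) = -17 + 2*Z²)
(219 + N(-(3 + 1)))*U = (219 + (-17 + 2*(-(3 + 1))²))*120 = (219 + (-17 + 2*(-1*4)²))*120 = (219 + (-17 + 2*(-4)²))*120 = (219 + (-17 + 2*16))*120 = (219 + (-17 + 32))*120 = (219 + 15)*120 = 234*120 = 28080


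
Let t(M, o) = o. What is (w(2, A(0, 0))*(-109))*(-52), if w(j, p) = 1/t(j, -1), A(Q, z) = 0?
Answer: -5668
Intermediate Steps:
w(j, p) = -1 (w(j, p) = 1/(-1) = -1)
(w(2, A(0, 0))*(-109))*(-52) = -1*(-109)*(-52) = 109*(-52) = -5668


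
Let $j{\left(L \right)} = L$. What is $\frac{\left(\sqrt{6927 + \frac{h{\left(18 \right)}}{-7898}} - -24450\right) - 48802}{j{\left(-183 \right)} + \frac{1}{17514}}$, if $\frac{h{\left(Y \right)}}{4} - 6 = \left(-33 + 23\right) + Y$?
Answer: $\frac{426500928}{3205061} - \frac{17514 \sqrt{108023690555}}{12656785889} \approx 132.62$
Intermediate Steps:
$h{\left(Y \right)} = -16 + 4 Y$ ($h{\left(Y \right)} = 24 + 4 \left(\left(-33 + 23\right) + Y\right) = 24 + 4 \left(-10 + Y\right) = 24 + \left(-40 + 4 Y\right) = -16 + 4 Y$)
$\frac{\left(\sqrt{6927 + \frac{h{\left(18 \right)}}{-7898}} - -24450\right) - 48802}{j{\left(-183 \right)} + \frac{1}{17514}} = \frac{\left(\sqrt{6927 + \frac{-16 + 4 \cdot 18}{-7898}} - -24450\right) - 48802}{-183 + \frac{1}{17514}} = \frac{\left(\sqrt{6927 + \left(-16 + 72\right) \left(- \frac{1}{7898}\right)} + 24450\right) - 48802}{-183 + \frac{1}{17514}} = \frac{\left(\sqrt{6927 + 56 \left(- \frac{1}{7898}\right)} + 24450\right) - 48802}{- \frac{3205061}{17514}} = \left(\left(\sqrt{6927 - \frac{28}{3949}} + 24450\right) - 48802\right) \left(- \frac{17514}{3205061}\right) = \left(\left(\sqrt{\frac{27354695}{3949}} + 24450\right) - 48802\right) \left(- \frac{17514}{3205061}\right) = \left(\left(\frac{\sqrt{108023690555}}{3949} + 24450\right) - 48802\right) \left(- \frac{17514}{3205061}\right) = \left(\left(24450 + \frac{\sqrt{108023690555}}{3949}\right) - 48802\right) \left(- \frac{17514}{3205061}\right) = \left(-24352 + \frac{\sqrt{108023690555}}{3949}\right) \left(- \frac{17514}{3205061}\right) = \frac{426500928}{3205061} - \frac{17514 \sqrt{108023690555}}{12656785889}$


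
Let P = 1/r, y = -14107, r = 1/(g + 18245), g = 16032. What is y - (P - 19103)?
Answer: -29281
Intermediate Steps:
r = 1/34277 (r = 1/(16032 + 18245) = 1/34277 ≈ 2.9174e-5)
P = 34277 (P = 1/(1/34277) = 34277)
y - (P - 19103) = -14107 - (34277 - 19103) = -14107 - 1*15174 = -14107 - 15174 = -29281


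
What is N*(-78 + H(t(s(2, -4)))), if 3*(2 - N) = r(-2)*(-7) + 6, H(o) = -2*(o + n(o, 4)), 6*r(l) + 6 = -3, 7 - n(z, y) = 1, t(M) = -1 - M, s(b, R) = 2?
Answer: 294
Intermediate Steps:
n(z, y) = 6 (n(z, y) = 7 - 1*1 = 7 - 1 = 6)
r(l) = -3/2 (r(l) = -1 + (⅙)*(-3) = -1 - ½ = -3/2)
H(o) = -12 - 2*o (H(o) = -2*(o + 6) = -2*(6 + o) = -12 - 2*o)
N = -7/2 (N = 2 - (-3/2*(-7) + 6)/3 = 2 - (21/2 + 6)/3 = 2 - ⅓*33/2 = 2 - 11/2 = -7/2 ≈ -3.5000)
N*(-78 + H(t(s(2, -4)))) = -7*(-78 + (-12 - 2*(-1 - 1*2)))/2 = -7*(-78 + (-12 - 2*(-1 - 2)))/2 = -7*(-78 + (-12 - 2*(-3)))/2 = -7*(-78 + (-12 + 6))/2 = -7*(-78 - 6)/2 = -7/2*(-84) = 294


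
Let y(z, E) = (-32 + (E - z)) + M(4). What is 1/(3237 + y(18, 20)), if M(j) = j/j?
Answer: 1/3208 ≈ 0.00031172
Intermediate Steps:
M(j) = 1
y(z, E) = -31 + E - z (y(z, E) = (-32 + (E - z)) + 1 = (-32 + E - z) + 1 = -31 + E - z)
1/(3237 + y(18, 20)) = 1/(3237 + (-31 + 20 - 1*18)) = 1/(3237 + (-31 + 20 - 18)) = 1/(3237 - 29) = 1/3208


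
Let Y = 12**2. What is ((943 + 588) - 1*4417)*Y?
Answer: -415584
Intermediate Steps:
Y = 144
((943 + 588) - 1*4417)*Y = ((943 + 588) - 1*4417)*144 = (1531 - 4417)*144 = -2886*144 = -415584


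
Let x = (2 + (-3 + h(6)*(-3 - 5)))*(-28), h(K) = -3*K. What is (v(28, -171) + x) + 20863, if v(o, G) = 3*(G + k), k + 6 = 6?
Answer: 16346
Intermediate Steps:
k = 0 (k = -6 + 6 = 0)
v(o, G) = 3*G (v(o, G) = 3*(G + 0) = 3*G)
x = -4004 (x = (2 + (-3 + (-3*6)*(-3 - 5)))*(-28) = (2 + (-3 - 18*(-8)))*(-28) = (2 + (-3 + 144))*(-28) = (2 + 141)*(-28) = 143*(-28) = -4004)
(v(28, -171) + x) + 20863 = (3*(-171) - 4004) + 20863 = (-513 - 4004) + 20863 = -4517 + 20863 = 16346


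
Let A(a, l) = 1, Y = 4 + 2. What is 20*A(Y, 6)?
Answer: 20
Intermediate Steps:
Y = 6
20*A(Y, 6) = 20*1 = 20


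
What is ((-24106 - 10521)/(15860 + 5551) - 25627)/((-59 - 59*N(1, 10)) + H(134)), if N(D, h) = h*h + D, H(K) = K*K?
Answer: -274367162/127802259 ≈ -2.1468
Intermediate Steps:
H(K) = K²
N(D, h) = D + h² (N(D, h) = h² + D = D + h²)
((-24106 - 10521)/(15860 + 5551) - 25627)/((-59 - 59*N(1, 10)) + H(134)) = ((-24106 - 10521)/(15860 + 5551) - 25627)/((-59 - 59*(1 + 10²)) + 134²) = (-34627/21411 - 25627)/((-59 - 59*(1 + 100)) + 17956) = (-34627*1/21411 - 25627)/((-59 - 59*101) + 17956) = (-34627/21411 - 25627)/((-59 - 5959) + 17956) = -548734324/(21411*(-6018 + 17956)) = -548734324/21411/11938 = -548734324/21411*1/11938 = -274367162/127802259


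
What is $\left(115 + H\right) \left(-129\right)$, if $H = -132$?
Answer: $2193$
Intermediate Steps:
$\left(115 + H\right) \left(-129\right) = \left(115 - 132\right) \left(-129\right) = \left(-17\right) \left(-129\right) = 2193$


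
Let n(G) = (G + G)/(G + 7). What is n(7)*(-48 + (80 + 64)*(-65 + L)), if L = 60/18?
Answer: -8928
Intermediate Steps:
L = 10/3 (L = 60*(1/18) = 10/3 ≈ 3.3333)
n(G) = 2*G/(7 + G) (n(G) = (2*G)/(7 + G) = 2*G/(7 + G))
n(7)*(-48 + (80 + 64)*(-65 + L)) = (2*7/(7 + 7))*(-48 + (80 + 64)*(-65 + 10/3)) = (2*7/14)*(-48 + 144*(-185/3)) = (2*7*(1/14))*(-48 - 8880) = 1*(-8928) = -8928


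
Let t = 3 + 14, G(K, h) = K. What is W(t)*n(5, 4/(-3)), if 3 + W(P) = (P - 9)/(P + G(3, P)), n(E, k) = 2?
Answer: -26/5 ≈ -5.2000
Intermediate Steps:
t = 17
W(P) = -3 + (-9 + P)/(3 + P) (W(P) = -3 + (P - 9)/(P + 3) = -3 + (-9 + P)/(3 + P))
W(t)*n(5, 4/(-3)) = (2*(-9 - 1*17)/(3 + 17))*2 = (2*(-9 - 17)/20)*2 = (2*(1/20)*(-26))*2 = -13/5*2 = -26/5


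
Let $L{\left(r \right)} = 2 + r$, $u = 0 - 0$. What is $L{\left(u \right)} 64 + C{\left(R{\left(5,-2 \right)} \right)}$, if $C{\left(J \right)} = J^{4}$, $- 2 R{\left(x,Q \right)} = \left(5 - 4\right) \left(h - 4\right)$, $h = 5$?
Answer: $\frac{2049}{16} \approx 128.06$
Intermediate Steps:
$R{\left(x,Q \right)} = - \frac{1}{2}$ ($R{\left(x,Q \right)} = - \frac{\left(5 - 4\right) \left(5 - 4\right)}{2} = - \frac{1 \cdot 1}{2} = \left(- \frac{1}{2}\right) 1 = - \frac{1}{2}$)
$u = 0$ ($u = 0 + 0 = 0$)
$L{\left(u \right)} 64 + C{\left(R{\left(5,-2 \right)} \right)} = \left(2 + 0\right) 64 + \left(- \frac{1}{2}\right)^{4} = 2 \cdot 64 + \frac{1}{16} = 128 + \frac{1}{16} = \frac{2049}{16}$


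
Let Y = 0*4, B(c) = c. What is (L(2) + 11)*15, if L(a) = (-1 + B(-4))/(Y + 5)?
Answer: 150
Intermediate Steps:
Y = 0
L(a) = -1 (L(a) = (-1 - 4)/(0 + 5) = -5/5 = -5*⅕ = -1)
(L(2) + 11)*15 = (-1 + 11)*15 = 10*15 = 150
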